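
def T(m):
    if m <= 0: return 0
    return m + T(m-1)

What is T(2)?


T(2)
= 2 + 1 + T(0)
= 2 + 1 + 0
= 3

3


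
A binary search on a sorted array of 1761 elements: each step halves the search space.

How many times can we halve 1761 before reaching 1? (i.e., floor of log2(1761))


1761 / 2 = 880
880 / 2 = 440
440 / 2 = 220
220 / 2 = 110
110 / 2 = 55
55 / 2 = 27
27 / 2 = 13
13 / 2 = 6
6 / 2 = 3
3 / 2 = 1
Reached 1 after 10 halvings

10


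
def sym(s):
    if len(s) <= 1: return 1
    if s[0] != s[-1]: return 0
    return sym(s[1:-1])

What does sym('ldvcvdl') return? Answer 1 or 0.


sym('ldvcvdl'): s[0]='l' == s[-1]='l' -> check sym('dvcvd')
sym('dvcvd'): s[0]='d' == s[-1]='d' -> check sym('vcv')
sym('vcv'): s[0]='v' == s[-1]='v' -> check sym('c')
sym('c'): len <= 1 -> return 1  (base case)
Result: 1 (palindrome)

1


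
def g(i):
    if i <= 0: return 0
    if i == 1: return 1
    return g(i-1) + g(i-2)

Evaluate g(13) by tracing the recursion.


Computing g(13) bottom-up:
g(0) = 0
g(1) = 1
g(2) = g(1) + g(0) = 1 + 0 = 1
g(3) = g(2) + g(1) = 1 + 1 = 2
g(4) = g(3) + g(2) = 2 + 1 = 3
g(5) = g(4) + g(3) = 3 + 2 = 5
g(6) = g(5) + g(4) = 5 + 3 = 8
g(7) = g(6) + g(5) = 8 + 5 = 13
g(8) = g(7) + g(6) = 13 + 8 = 21
g(9) = g(8) + g(7) = 21 + 13 = 34
g(10) = g(9) + g(8) = 34 + 21 = 55
g(11) = g(10) + g(9) = 55 + 34 = 89
g(12) = g(11) + g(10) = 89 + 55 = 144
g(13) = g(12) + g(11) = 144 + 89 = 233

233


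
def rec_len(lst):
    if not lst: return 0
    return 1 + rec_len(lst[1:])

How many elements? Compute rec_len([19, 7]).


rec_len([19, 7]) = 1 + rec_len([7])
rec_len([7]) = 1 + rec_len([])
rec_len([]) = 0  (base case)
Unwinding: 1 + 1 + 0 = 2

2


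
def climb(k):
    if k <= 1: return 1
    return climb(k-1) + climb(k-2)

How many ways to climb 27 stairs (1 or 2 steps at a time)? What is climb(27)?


Building up from base cases:
climb(0) = 1
climb(1) = 1
climb(2) = climb(1) + climb(0) = 1 + 1 = 2
climb(3) = climb(2) + climb(1) = 2 + 1 = 3
climb(4) = climb(3) + climb(2) = 3 + 2 = 5
climb(5) = climb(4) + climb(3) = 5 + 3 = 8
climb(6) = climb(5) + climb(4) = 8 + 5 = 13
climb(7) = climb(6) + climb(5) = 13 + 8 = 21
climb(8) = climb(7) + climb(6) = 21 + 13 = 34
climb(9) = climb(8) + climb(7) = 34 + 21 = 55
climb(10) = climb(9) + climb(8) = 55 + 34 = 89
climb(11) = climb(10) + climb(9) = 89 + 55 = 144
climb(12) = climb(11) + climb(10) = 144 + 89 = 233
climb(13) = climb(12) + climb(11) = 233 + 144 = 377
climb(14) = climb(13) + climb(12) = 377 + 233 = 610
climb(15) = climb(14) + climb(13) = 610 + 377 = 987
climb(16) = climb(15) + climb(14) = 987 + 610 = 1597
climb(17) = climb(16) + climb(15) = 1597 + 987 = 2584
climb(18) = climb(17) + climb(16) = 2584 + 1597 = 4181
climb(19) = climb(18) + climb(17) = 4181 + 2584 = 6765
climb(20) = climb(19) + climb(18) = 6765 + 4181 = 10946
climb(21) = climb(20) + climb(19) = 10946 + 6765 = 17711
climb(22) = climb(21) + climb(20) = 17711 + 10946 = 28657
climb(23) = climb(22) + climb(21) = 28657 + 17711 = 46368
climb(24) = climb(23) + climb(22) = 46368 + 28657 = 75025
climb(25) = climb(24) + climb(23) = 75025 + 46368 = 121393
climb(26) = climb(25) + climb(24) = 121393 + 75025 = 196418
climb(27) = climb(26) + climb(25) = 196418 + 121393 = 317811

317811


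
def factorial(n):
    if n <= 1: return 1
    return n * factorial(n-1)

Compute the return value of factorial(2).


factorial(2)
= 2 * factorial(1)
= 2 * 1
= 2

2


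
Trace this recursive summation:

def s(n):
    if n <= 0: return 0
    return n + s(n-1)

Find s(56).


s(56)
= 56 + 55 + 54 + 53 + 52 + 51 + 50 + 49 + 48 + 47 + 46 + 45 + 44 + 43 + 42 + 41 + 40 + 39 + 38 + 37 + 36 + 35 + 34 + 33 + 32 + 31 + 30 + 29 + 28 + 27 + 26 + 25 + 24 + 23 + 22 + 21 + 20 + 19 + 18 + 17 + 16 + 15 + 14 + 13 + 12 + 11 + 10 + 9 + 8 + 7 + 6 + 5 + 4 + 3 + 2 + 1 + s(0)
= 56 + 55 + 54 + 53 + 52 + 51 + 50 + 49 + 48 + 47 + 46 + 45 + 44 + 43 + 42 + 41 + 40 + 39 + 38 + 37 + 36 + 35 + 34 + 33 + 32 + 31 + 30 + 29 + 28 + 27 + 26 + 25 + 24 + 23 + 22 + 21 + 20 + 19 + 18 + 17 + 16 + 15 + 14 + 13 + 12 + 11 + 10 + 9 + 8 + 7 + 6 + 5 + 4 + 3 + 2 + 1 + 0
= 1596

1596


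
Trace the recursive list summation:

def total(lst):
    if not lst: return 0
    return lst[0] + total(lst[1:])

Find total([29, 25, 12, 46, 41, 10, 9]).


total([29, 25, 12, 46, 41, 10, 9]) = 29 + total([25, 12, 46, 41, 10, 9])
total([25, 12, 46, 41, 10, 9]) = 25 + total([12, 46, 41, 10, 9])
total([12, 46, 41, 10, 9]) = 12 + total([46, 41, 10, 9])
total([46, 41, 10, 9]) = 46 + total([41, 10, 9])
total([41, 10, 9]) = 41 + total([10, 9])
total([10, 9]) = 10 + total([9])
total([9]) = 9 + total([])
total([]) = 0  (base case)
Total: 29 + 25 + 12 + 46 + 41 + 10 + 9 + 0 = 172

172


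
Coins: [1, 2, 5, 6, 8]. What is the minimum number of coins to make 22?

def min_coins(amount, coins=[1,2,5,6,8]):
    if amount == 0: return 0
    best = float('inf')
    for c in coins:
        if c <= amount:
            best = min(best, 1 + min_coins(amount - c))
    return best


Building up with DP:
min_coins(0) = 0
min_coins(1) = min(1+min_coins(0)=1+0=1) = 1
min_coins(2) = min(1+min_coins(1)=1+1=2, 1+min_coins(0)=1+0=1) = 1
min_coins(3) = min(1+min_coins(2)=1+1=2, 1+min_coins(1)=1+1=2) = 2
min_coins(4) = min(1+min_coins(3)=1+2=3, 1+min_coins(2)=1+1=2) = 2
min_coins(5) = min(1+min_coins(4)=1+2=3, 1+min_coins(3)=1+2=3, 1+min_coins(0)=1+0=1) = 1
min_coins(6) = min(1+min_coins(5)=1+1=2, 1+min_coins(4)=1+2=3, 1+min_coins(1)=1+1=2, 1+min_coins(0)=1+0=1) = 1
min_coins(7) = min(1+min_coins(6)=1+1=2, 1+min_coins(5)=1+1=2, 1+min_coins(2)=1+1=2, 1+min_coins(1)=1+1=2) = 2
min_coins(8) = min(1+min_coins(7)=1+2=3, 1+min_coins(6)=1+1=2, 1+min_coins(3)=1+2=3, 1+min_coins(2)=1+1=2, 1+min_coins(0)=1+0=1) = 1
min_coins(9) = min(1+min_coins(8)=1+1=2, 1+min_coins(7)=1+2=3, 1+min_coins(4)=1+2=3, 1+min_coins(3)=1+2=3, 1+min_coins(1)=1+1=2) = 2
min_coins(10) = min(1+min_coins(9)=1+2=3, 1+min_coins(8)=1+1=2, 1+min_coins(5)=1+1=2, 1+min_coins(4)=1+2=3, 1+min_coins(2)=1+1=2) = 2
min_coins(11) = min(1+min_coins(10)=1+2=3, 1+min_coins(9)=1+2=3, 1+min_coins(6)=1+1=2, 1+min_coins(5)=1+1=2, 1+min_coins(3)=1+2=3) = 2
min_coins(12) = min(1+min_coins(11)=1+2=3, 1+min_coins(10)=1+2=3, 1+min_coins(7)=1+2=3, 1+min_coins(6)=1+1=2, 1+min_coins(4)=1+2=3) = 2
min_coins(13) = min(1+min_coins(12)=1+2=3, 1+min_coins(11)=1+2=3, 1+min_coins(8)=1+1=2, 1+min_coins(7)=1+2=3, 1+min_coins(5)=1+1=2) = 2
min_coins(14) = min(1+min_coins(13)=1+2=3, 1+min_coins(12)=1+2=3, 1+min_coins(9)=1+2=3, 1+min_coins(8)=1+1=2, 1+min_coins(6)=1+1=2) = 2
min_coins(15) = min(1+min_coins(14)=1+2=3, 1+min_coins(13)=1+2=3, 1+min_coins(10)=1+2=3, 1+min_coins(9)=1+2=3, 1+min_coins(7)=1+2=3) = 3
min_coins(16) = min(1+min_coins(15)=1+3=4, 1+min_coins(14)=1+2=3, 1+min_coins(11)=1+2=3, 1+min_coins(10)=1+2=3, 1+min_coins(8)=1+1=2) = 2
min_coins(17) = min(1+min_coins(16)=1+2=3, 1+min_coins(15)=1+3=4, 1+min_coins(12)=1+2=3, 1+min_coins(11)=1+2=3, 1+min_coins(9)=1+2=3) = 3
min_coins(18) = min(1+min_coins(17)=1+3=4, 1+min_coins(16)=1+2=3, 1+min_coins(13)=1+2=3, 1+min_coins(12)=1+2=3, 1+min_coins(10)=1+2=3) = 3
min_coins(19) = min(1+min_coins(18)=1+3=4, 1+min_coins(17)=1+3=4, 1+min_coins(14)=1+2=3, 1+min_coins(13)=1+2=3, 1+min_coins(11)=1+2=3) = 3
min_coins(20) = min(1+min_coins(19)=1+3=4, 1+min_coins(18)=1+3=4, 1+min_coins(15)=1+3=4, 1+min_coins(14)=1+2=3, 1+min_coins(12)=1+2=3) = 3
min_coins(21) = min(1+min_coins(20)=1+3=4, 1+min_coins(19)=1+3=4, 1+min_coins(16)=1+2=3, 1+min_coins(15)=1+3=4, 1+min_coins(13)=1+2=3) = 3
min_coins(22) = min(1+min_coins(21)=1+3=4, 1+min_coins(20)=1+3=4, 1+min_coins(17)=1+3=4, 1+min_coins(16)=1+2=3, 1+min_coins(14)=1+2=3) = 3

3


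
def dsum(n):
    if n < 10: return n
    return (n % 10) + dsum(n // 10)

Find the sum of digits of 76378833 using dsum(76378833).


dsum(76378833) = 3 + dsum(7637883)
dsum(7637883) = 3 + dsum(763788)
dsum(763788) = 8 + dsum(76378)
dsum(76378) = 8 + dsum(7637)
dsum(7637) = 7 + dsum(763)
dsum(763) = 3 + dsum(76)
dsum(76) = 6 + dsum(7)
dsum(7) = 7  (base case)
Total: 3 + 3 + 8 + 8 + 7 + 3 + 6 + 7 = 45

45


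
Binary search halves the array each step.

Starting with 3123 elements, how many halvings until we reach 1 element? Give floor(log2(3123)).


3123 / 2 = 1561
1561 / 2 = 780
780 / 2 = 390
390 / 2 = 195
195 / 2 = 97
97 / 2 = 48
48 / 2 = 24
24 / 2 = 12
12 / 2 = 6
6 / 2 = 3
3 / 2 = 1
Reached 1 after 11 halvings

11


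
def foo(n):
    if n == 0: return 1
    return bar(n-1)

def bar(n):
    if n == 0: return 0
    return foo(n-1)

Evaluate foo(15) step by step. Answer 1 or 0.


foo(15) = bar(14)
bar(14) = foo(13)
foo(13) = bar(12)
bar(12) = foo(11)
foo(11) = bar(10)
bar(10) = foo(9)
foo(9) = bar(8)
bar(8) = foo(7)
foo(7) = bar(6)
bar(6) = foo(5)
foo(5) = bar(4)
bar(4) = foo(3)
foo(3) = bar(2)
bar(2) = foo(1)
foo(1) = bar(0)
bar(0) = 0  (base case)
Result: 0

0


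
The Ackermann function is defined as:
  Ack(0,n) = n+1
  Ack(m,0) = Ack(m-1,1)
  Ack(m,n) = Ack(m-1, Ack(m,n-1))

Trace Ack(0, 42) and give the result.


Ack(0, 42) = 43
Result: Ack(0, 42) = 43

43


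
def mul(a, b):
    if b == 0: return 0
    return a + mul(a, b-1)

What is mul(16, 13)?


mul(16, 13) = 16 + mul(16, 12)
mul(16, 12) = 16 + mul(16, 11)
mul(16, 11) = 16 + mul(16, 10)
mul(16, 10) = 16 + mul(16, 9)
mul(16, 9) = 16 + mul(16, 8)
mul(16, 8) = 16 + mul(16, 7)
mul(16, 7) = 16 + mul(16, 6)
mul(16, 6) = 16 + mul(16, 5)
mul(16, 5) = 16 + mul(16, 4)
mul(16, 4) = 16 + mul(16, 3)
mul(16, 3) = 16 + mul(16, 2)
mul(16, 2) = 16 + mul(16, 1)
mul(16, 1) = 16 + mul(16, 0)
mul(16, 0) = 0  (base case)
Total: 16 + 16 + 16 + 16 + 16 + 16 + 16 + 16 + 16 + 16 + 16 + 16 + 16 + 0 = 208

208


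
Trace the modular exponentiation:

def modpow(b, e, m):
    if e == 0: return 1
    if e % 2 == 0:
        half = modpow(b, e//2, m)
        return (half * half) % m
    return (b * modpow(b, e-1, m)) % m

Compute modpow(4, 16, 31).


modpow(4, 16, 31): e is even, compute modpow(4, 8, 31)
  modpow(4, 8, 31): e is even, compute modpow(4, 4, 31)
    modpow(4, 4, 31): e is even, compute modpow(4, 2, 31)
      modpow(4, 2, 31): e is even, compute modpow(4, 1, 31)
        modpow(4, 1, 31): e is odd, compute modpow(4, 0, 31)
          modpow(4, 0, 31) = 1
        (4 * 1) % 31 = 4
      half=4, (4*4) % 31 = 16
    half=16, (16*16) % 31 = 8
  half=8, (8*8) % 31 = 2
half=2, (2*2) % 31 = 4

4


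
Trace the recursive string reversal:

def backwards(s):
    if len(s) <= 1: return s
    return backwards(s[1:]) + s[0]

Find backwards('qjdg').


backwards('qjdg') = backwards('jdg') + 'q'
backwards('jdg') = backwards('dg') + 'j'
backwards('dg') = backwards('g') + 'd'
backwards('g') = 'g'  (base case)
Concatenating: 'g' + 'd' + 'j' + 'q' = 'gdjq'

gdjq


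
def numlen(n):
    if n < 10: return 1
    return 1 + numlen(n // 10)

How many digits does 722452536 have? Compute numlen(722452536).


numlen(722452536) = 1 + numlen(72245253)
numlen(72245253) = 1 + numlen(7224525)
numlen(7224525) = 1 + numlen(722452)
numlen(722452) = 1 + numlen(72245)
numlen(72245) = 1 + numlen(7224)
numlen(7224) = 1 + numlen(722)
numlen(722) = 1 + numlen(72)
numlen(72) = 1 + numlen(7)
numlen(7) = 1  (base case: 7 < 10)
Unwinding: 1 + 1 + 1 + 1 + 1 + 1 + 1 + 1 + 1 = 9

9


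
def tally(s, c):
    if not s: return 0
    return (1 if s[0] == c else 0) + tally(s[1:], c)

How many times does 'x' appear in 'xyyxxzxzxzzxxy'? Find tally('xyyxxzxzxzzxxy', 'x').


s[0]='x' == 'x' -> 1
s[0]='y' != 'x' -> 0
s[0]='y' != 'x' -> 0
s[0]='x' == 'x' -> 1
s[0]='x' == 'x' -> 1
s[0]='z' != 'x' -> 0
s[0]='x' == 'x' -> 1
s[0]='z' != 'x' -> 0
s[0]='x' == 'x' -> 1
s[0]='z' != 'x' -> 0
s[0]='z' != 'x' -> 0
s[0]='x' == 'x' -> 1
s[0]='x' == 'x' -> 1
s[0]='y' != 'x' -> 0
Sum: 1 + 0 + 0 + 1 + 1 + 0 + 1 + 0 + 1 + 0 + 0 + 1 + 1 + 0 = 7

7


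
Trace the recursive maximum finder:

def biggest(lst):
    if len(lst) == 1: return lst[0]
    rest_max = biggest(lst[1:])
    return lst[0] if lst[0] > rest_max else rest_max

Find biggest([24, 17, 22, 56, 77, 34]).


biggest([24, 17, 22, 56, 77, 34]): compare 24 with biggest([17, 22, 56, 77, 34])
biggest([17, 22, 56, 77, 34]): compare 17 with biggest([22, 56, 77, 34])
biggest([22, 56, 77, 34]): compare 22 with biggest([56, 77, 34])
biggest([56, 77, 34]): compare 56 with biggest([77, 34])
biggest([77, 34]): compare 77 with biggest([34])
biggest([34]) = 34  (base case)
Compare 77 with 34 -> 77
Compare 56 with 77 -> 77
Compare 22 with 77 -> 77
Compare 17 with 77 -> 77
Compare 24 with 77 -> 77

77


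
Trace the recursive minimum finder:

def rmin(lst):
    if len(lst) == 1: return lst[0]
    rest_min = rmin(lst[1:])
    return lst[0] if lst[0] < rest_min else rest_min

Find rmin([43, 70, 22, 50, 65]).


rmin([43, 70, 22, 50, 65]): compare 43 with rmin([70, 22, 50, 65])
rmin([70, 22, 50, 65]): compare 70 with rmin([22, 50, 65])
rmin([22, 50, 65]): compare 22 with rmin([50, 65])
rmin([50, 65]): compare 50 with rmin([65])
rmin([65]) = 65  (base case)
Compare 50 with 65 -> 50
Compare 22 with 50 -> 22
Compare 70 with 22 -> 22
Compare 43 with 22 -> 22

22


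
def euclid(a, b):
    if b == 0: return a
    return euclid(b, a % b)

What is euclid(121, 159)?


euclid(121, 159) = euclid(159, 121)
euclid(159, 121) = euclid(121, 38)
euclid(121, 38) = euclid(38, 7)
euclid(38, 7) = euclid(7, 3)
euclid(7, 3) = euclid(3, 1)
euclid(3, 1) = euclid(1, 0)
euclid(1, 0) = 1  (base case)

1


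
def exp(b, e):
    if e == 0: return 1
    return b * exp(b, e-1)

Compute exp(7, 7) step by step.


exp(7, 7)
= 7 * exp(7, 6)
= 7 * 7 * exp(7, 5)
= 7 * 7 * 7 * exp(7, 4)
= 7 * 7 * 7 * 7 * exp(7, 3)
= 7 * 7 * 7 * 7 * 7 * exp(7, 2)
= 7 * 7 * 7 * 7 * 7 * 7 * exp(7, 1)
= 7 * 7 * 7 * 7 * 7 * 7 * 7 * exp(7, 0)
= 7 * 7 * 7 * 7 * 7 * 7 * 7 * 1
= 823543

823543


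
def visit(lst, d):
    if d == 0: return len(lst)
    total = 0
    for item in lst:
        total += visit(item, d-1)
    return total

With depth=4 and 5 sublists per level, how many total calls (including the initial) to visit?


At depth 0 (root): 1 call
At depth 1: each of 1 parents calls visit on 5 children = 5 calls
At depth 2: each of 5 parents calls visit on 5 children = 25 calls
At depth 3: each of 25 parents calls visit on 5 children = 125 calls
At depth 4: each of 125 parents calls visit on 5 children = 625 calls
Total: 1 + 5 + 25 + 125 + 625 = 781

781


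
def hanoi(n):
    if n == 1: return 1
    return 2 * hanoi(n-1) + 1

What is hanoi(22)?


hanoi(22) = 2 * hanoi(21) + 1
hanoi(21) = 2 * hanoi(20) + 1
hanoi(20) = 2 * hanoi(19) + 1
hanoi(19) = 2 * hanoi(18) + 1
hanoi(18) = 2 * hanoi(17) + 1
hanoi(17) = 2 * hanoi(16) + 1
hanoi(16) = 2 * hanoi(15) + 1
hanoi(15) = 2 * hanoi(14) + 1
hanoi(14) = 2 * hanoi(13) + 1
hanoi(13) = 2 * hanoi(12) + 1
hanoi(12) = 2 * hanoi(11) + 1
hanoi(11) = 2 * hanoi(10) + 1
hanoi(10) = 2 * hanoi(9) + 1
hanoi(9) = 2 * hanoi(8) + 1
hanoi(8) = 2 * hanoi(7) + 1
hanoi(7) = 2 * hanoi(6) + 1
hanoi(6) = 2 * hanoi(5) + 1
hanoi(5) = 2 * hanoi(4) + 1
hanoi(4) = 2 * hanoi(3) + 1
hanoi(3) = 2 * hanoi(2) + 1
hanoi(2) = 2 * hanoi(1) + 1
hanoi(1) = 1  (base case)
hanoi(2) = 2 * 1 + 1 = 3
hanoi(3) = 2 * 3 + 1 = 7
hanoi(4) = 2 * 7 + 1 = 15
hanoi(5) = 2 * 15 + 1 = 31
hanoi(6) = 2 * 31 + 1 = 63
hanoi(7) = 2 * 63 + 1 = 127
hanoi(8) = 2 * 127 + 1 = 255
hanoi(9) = 2 * 255 + 1 = 511
hanoi(10) = 2 * 511 + 1 = 1023
hanoi(11) = 2 * 1023 + 1 = 2047
hanoi(12) = 2 * 2047 + 1 = 4095
hanoi(13) = 2 * 4095 + 1 = 8191
hanoi(14) = 2 * 8191 + 1 = 16383
hanoi(15) = 2 * 16383 + 1 = 32767
hanoi(16) = 2 * 32767 + 1 = 65535
hanoi(17) = 2 * 65535 + 1 = 131071
hanoi(18) = 2 * 131071 + 1 = 262143
hanoi(19) = 2 * 262143 + 1 = 524287
hanoi(20) = 2 * 524287 + 1 = 1048575
hanoi(21) = 2 * 1048575 + 1 = 2097151
hanoi(22) = 2 * 2097151 + 1 = 4194303

4194303


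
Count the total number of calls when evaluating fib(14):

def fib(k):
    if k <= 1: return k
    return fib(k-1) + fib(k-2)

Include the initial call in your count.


Let C(n) = total calls for fib(n)
C(0) = 1, C(1) = 1
C(2) = 1 + C(1) + C(0) = 1 + 1 + 1 = 3
C(3) = 1 + C(2) + C(1) = 1 + 3 + 1 = 5
C(4) = 1 + C(3) + C(2) = 1 + 5 + 3 = 9
C(5) = 1 + C(4) + C(3) = 1 + 9 + 5 = 15
C(6) = 1 + C(5) + C(4) = 1 + 15 + 9 = 25
C(7) = 1 + C(6) + C(5) = 1 + 25 + 15 = 41
C(8) = 1 + C(7) + C(6) = 1 + 41 + 25 = 67
C(9) = 1 + C(8) + C(7) = 1 + 67 + 41 = 109
C(10) = 1 + C(9) + C(8) = 1 + 109 + 67 = 177
C(11) = 1 + C(10) + C(9) = 1 + 177 + 109 = 287
C(12) = 1 + C(11) + C(10) = 1 + 287 + 177 = 465
C(13) = 1 + C(12) + C(11) = 1 + 465 + 287 = 753
C(14) = 1 + C(13) + C(12) = 1 + 753 + 465 = 1219

1219


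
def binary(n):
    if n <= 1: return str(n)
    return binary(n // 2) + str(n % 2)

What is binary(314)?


binary(314) = binary(157) + '0'
binary(157) = binary(78) + '1'
binary(78) = binary(39) + '0'
binary(39) = binary(19) + '1'
binary(19) = binary(9) + '1'
binary(9) = binary(4) + '1'
binary(4) = binary(2) + '0'
binary(2) = binary(1) + '0'
binary(1) = '1'  (base case)
Concatenating: '1' + '0' + '0' + '1' + '1' + '1' + '0' + '1' + '0' = '100111010'

100111010


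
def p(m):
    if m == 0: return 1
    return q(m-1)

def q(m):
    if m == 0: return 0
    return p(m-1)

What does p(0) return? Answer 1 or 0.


p(0) = 1  (base case)
Result: 1

1


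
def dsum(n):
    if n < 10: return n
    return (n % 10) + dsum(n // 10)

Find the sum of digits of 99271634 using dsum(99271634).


dsum(99271634) = 4 + dsum(9927163)
dsum(9927163) = 3 + dsum(992716)
dsum(992716) = 6 + dsum(99271)
dsum(99271) = 1 + dsum(9927)
dsum(9927) = 7 + dsum(992)
dsum(992) = 2 + dsum(99)
dsum(99) = 9 + dsum(9)
dsum(9) = 9  (base case)
Total: 4 + 3 + 6 + 1 + 7 + 2 + 9 + 9 = 41

41


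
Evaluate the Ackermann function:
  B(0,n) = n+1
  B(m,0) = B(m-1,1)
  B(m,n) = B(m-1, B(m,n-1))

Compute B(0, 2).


B(0, 2) = 3
Result: B(0, 2) = 3

3


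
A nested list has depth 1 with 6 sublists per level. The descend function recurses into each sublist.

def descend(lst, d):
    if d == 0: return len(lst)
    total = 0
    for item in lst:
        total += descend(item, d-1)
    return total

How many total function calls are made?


At depth 0 (root): 1 call
At depth 1: each of 1 parents calls descend on 6 children = 6 calls
Total: 1 + 6 = 7

7


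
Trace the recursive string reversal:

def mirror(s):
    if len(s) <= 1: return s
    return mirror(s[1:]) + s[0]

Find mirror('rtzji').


mirror('rtzji') = mirror('tzji') + 'r'
mirror('tzji') = mirror('zji') + 't'
mirror('zji') = mirror('ji') + 'z'
mirror('ji') = mirror('i') + 'j'
mirror('i') = 'i'  (base case)
Concatenating: 'i' + 'j' + 'z' + 't' + 'r' = 'ijztr'

ijztr


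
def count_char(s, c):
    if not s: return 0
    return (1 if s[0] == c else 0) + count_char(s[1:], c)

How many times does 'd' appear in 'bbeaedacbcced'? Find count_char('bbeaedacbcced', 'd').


s[0]='b' != 'd' -> 0
s[0]='b' != 'd' -> 0
s[0]='e' != 'd' -> 0
s[0]='a' != 'd' -> 0
s[0]='e' != 'd' -> 0
s[0]='d' == 'd' -> 1
s[0]='a' != 'd' -> 0
s[0]='c' != 'd' -> 0
s[0]='b' != 'd' -> 0
s[0]='c' != 'd' -> 0
s[0]='c' != 'd' -> 0
s[0]='e' != 'd' -> 0
s[0]='d' == 'd' -> 1
Sum: 0 + 0 + 0 + 0 + 0 + 1 + 0 + 0 + 0 + 0 + 0 + 0 + 1 = 2

2


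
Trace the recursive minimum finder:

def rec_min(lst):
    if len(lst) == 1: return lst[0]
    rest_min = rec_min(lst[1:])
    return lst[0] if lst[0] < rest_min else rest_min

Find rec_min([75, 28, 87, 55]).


rec_min([75, 28, 87, 55]): compare 75 with rec_min([28, 87, 55])
rec_min([28, 87, 55]): compare 28 with rec_min([87, 55])
rec_min([87, 55]): compare 87 with rec_min([55])
rec_min([55]) = 55  (base case)
Compare 87 with 55 -> 55
Compare 28 with 55 -> 28
Compare 75 with 28 -> 28

28


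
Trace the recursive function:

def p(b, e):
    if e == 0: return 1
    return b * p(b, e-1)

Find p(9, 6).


p(9, 6)
= 9 * p(9, 5)
= 9 * 9 * p(9, 4)
= 9 * 9 * 9 * p(9, 3)
= 9 * 9 * 9 * 9 * p(9, 2)
= 9 * 9 * 9 * 9 * 9 * p(9, 1)
= 9 * 9 * 9 * 9 * 9 * 9 * p(9, 0)
= 9 * 9 * 9 * 9 * 9 * 9 * 1
= 531441

531441


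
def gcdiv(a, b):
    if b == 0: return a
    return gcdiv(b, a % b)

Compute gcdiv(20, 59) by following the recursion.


gcdiv(20, 59) = gcdiv(59, 20)
gcdiv(59, 20) = gcdiv(20, 19)
gcdiv(20, 19) = gcdiv(19, 1)
gcdiv(19, 1) = gcdiv(1, 0)
gcdiv(1, 0) = 1  (base case)

1


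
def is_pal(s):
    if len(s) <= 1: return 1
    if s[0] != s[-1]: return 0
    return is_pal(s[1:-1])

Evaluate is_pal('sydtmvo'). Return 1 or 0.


is_pal('sydtmvo'): s[0]='s' != s[-1]='o' -> return 0
Result: 0 (not a palindrome)

0


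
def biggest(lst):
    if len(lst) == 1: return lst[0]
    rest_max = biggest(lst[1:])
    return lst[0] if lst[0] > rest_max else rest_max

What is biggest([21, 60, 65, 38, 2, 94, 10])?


biggest([21, 60, 65, 38, 2, 94, 10]): compare 21 with biggest([60, 65, 38, 2, 94, 10])
biggest([60, 65, 38, 2, 94, 10]): compare 60 with biggest([65, 38, 2, 94, 10])
biggest([65, 38, 2, 94, 10]): compare 65 with biggest([38, 2, 94, 10])
biggest([38, 2, 94, 10]): compare 38 with biggest([2, 94, 10])
biggest([2, 94, 10]): compare 2 with biggest([94, 10])
biggest([94, 10]): compare 94 with biggest([10])
biggest([10]) = 10  (base case)
Compare 94 with 10 -> 94
Compare 2 with 94 -> 94
Compare 38 with 94 -> 94
Compare 65 with 94 -> 94
Compare 60 with 94 -> 94
Compare 21 with 94 -> 94

94


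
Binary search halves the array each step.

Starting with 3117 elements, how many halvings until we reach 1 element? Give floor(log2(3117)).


3117 / 2 = 1558
1558 / 2 = 779
779 / 2 = 389
389 / 2 = 194
194 / 2 = 97
97 / 2 = 48
48 / 2 = 24
24 / 2 = 12
12 / 2 = 6
6 / 2 = 3
3 / 2 = 1
Reached 1 after 11 halvings

11


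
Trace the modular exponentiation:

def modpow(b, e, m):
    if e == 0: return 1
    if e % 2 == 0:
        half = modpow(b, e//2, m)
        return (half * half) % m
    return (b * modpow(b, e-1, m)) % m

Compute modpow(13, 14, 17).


modpow(13, 14, 17): e is even, compute modpow(13, 7, 17)
  modpow(13, 7, 17): e is odd, compute modpow(13, 6, 17)
    modpow(13, 6, 17): e is even, compute modpow(13, 3, 17)
      modpow(13, 3, 17): e is odd, compute modpow(13, 2, 17)
        modpow(13, 2, 17): e is even, compute modpow(13, 1, 17)
          modpow(13, 1, 17): e is odd, compute modpow(13, 0, 17)
          modpow(13, 0, 17) = 1
          (13 * 1) % 17 = 13
        half=13, (13*13) % 17 = 16
      (13 * 16) % 17 = 4
    half=4, (4*4) % 17 = 16
  (13 * 16) % 17 = 4
half=4, (4*4) % 17 = 16

16


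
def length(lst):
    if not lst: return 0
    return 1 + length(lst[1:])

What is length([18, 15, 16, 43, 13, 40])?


length([18, 15, 16, 43, 13, 40]) = 1 + length([15, 16, 43, 13, 40])
length([15, 16, 43, 13, 40]) = 1 + length([16, 43, 13, 40])
length([16, 43, 13, 40]) = 1 + length([43, 13, 40])
length([43, 13, 40]) = 1 + length([13, 40])
length([13, 40]) = 1 + length([40])
length([40]) = 1 + length([])
length([]) = 0  (base case)
Unwinding: 1 + 1 + 1 + 1 + 1 + 1 + 0 = 6

6


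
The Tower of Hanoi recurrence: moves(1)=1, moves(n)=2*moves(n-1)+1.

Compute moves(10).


moves(10) = 2 * moves(9) + 1
moves(9) = 2 * moves(8) + 1
moves(8) = 2 * moves(7) + 1
moves(7) = 2 * moves(6) + 1
moves(6) = 2 * moves(5) + 1
moves(5) = 2 * moves(4) + 1
moves(4) = 2 * moves(3) + 1
moves(3) = 2 * moves(2) + 1
moves(2) = 2 * moves(1) + 1
moves(1) = 1  (base case)
moves(2) = 2 * 1 + 1 = 3
moves(3) = 2 * 3 + 1 = 7
moves(4) = 2 * 7 + 1 = 15
moves(5) = 2 * 15 + 1 = 31
moves(6) = 2 * 31 + 1 = 63
moves(7) = 2 * 63 + 1 = 127
moves(8) = 2 * 127 + 1 = 255
moves(9) = 2 * 255 + 1 = 511
moves(10) = 2 * 511 + 1 = 1023

1023


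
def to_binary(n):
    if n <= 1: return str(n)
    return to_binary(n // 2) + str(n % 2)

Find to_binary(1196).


to_binary(1196) = to_binary(598) + '0'
to_binary(598) = to_binary(299) + '0'
to_binary(299) = to_binary(149) + '1'
to_binary(149) = to_binary(74) + '1'
to_binary(74) = to_binary(37) + '0'
to_binary(37) = to_binary(18) + '1'
to_binary(18) = to_binary(9) + '0'
to_binary(9) = to_binary(4) + '1'
to_binary(4) = to_binary(2) + '0'
to_binary(2) = to_binary(1) + '0'
to_binary(1) = '1'  (base case)
Concatenating: '1' + '0' + '0' + '1' + '0' + '1' + '0' + '1' + '1' + '0' + '0' = '10010101100'

10010101100


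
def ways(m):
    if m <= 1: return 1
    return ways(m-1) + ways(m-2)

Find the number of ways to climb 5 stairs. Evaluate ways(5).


Building up from base cases:
ways(0) = 1
ways(1) = 1
ways(2) = ways(1) + ways(0) = 1 + 1 = 2
ways(3) = ways(2) + ways(1) = 2 + 1 = 3
ways(4) = ways(3) + ways(2) = 3 + 2 = 5
ways(5) = ways(4) + ways(3) = 5 + 3 = 8

8


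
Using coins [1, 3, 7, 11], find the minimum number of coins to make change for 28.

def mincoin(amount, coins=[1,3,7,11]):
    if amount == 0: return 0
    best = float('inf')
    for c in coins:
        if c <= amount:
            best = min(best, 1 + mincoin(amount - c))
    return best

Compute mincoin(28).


Building up with DP:
mincoin(0) = 0
mincoin(1) = min(1+mincoin(0)=1+0=1) = 1
mincoin(2) = min(1+mincoin(1)=1+1=2) = 2
mincoin(3) = min(1+mincoin(2)=1+2=3, 1+mincoin(0)=1+0=1) = 1
mincoin(4) = min(1+mincoin(3)=1+1=2, 1+mincoin(1)=1+1=2) = 2
mincoin(5) = min(1+mincoin(4)=1+2=3, 1+mincoin(2)=1+2=3) = 3
mincoin(6) = min(1+mincoin(5)=1+3=4, 1+mincoin(3)=1+1=2) = 2
mincoin(7) = min(1+mincoin(6)=1+2=3, 1+mincoin(4)=1+2=3, 1+mincoin(0)=1+0=1) = 1
mincoin(8) = min(1+mincoin(7)=1+1=2, 1+mincoin(5)=1+3=4, 1+mincoin(1)=1+1=2) = 2
mincoin(9) = min(1+mincoin(8)=1+2=3, 1+mincoin(6)=1+2=3, 1+mincoin(2)=1+2=3) = 3
mincoin(10) = min(1+mincoin(9)=1+3=4, 1+mincoin(7)=1+1=2, 1+mincoin(3)=1+1=2) = 2
mincoin(11) = min(1+mincoin(10)=1+2=3, 1+mincoin(8)=1+2=3, 1+mincoin(4)=1+2=3, 1+mincoin(0)=1+0=1) = 1
mincoin(12) = min(1+mincoin(11)=1+1=2, 1+mincoin(9)=1+3=4, 1+mincoin(5)=1+3=4, 1+mincoin(1)=1+1=2) = 2
mincoin(13) = min(1+mincoin(12)=1+2=3, 1+mincoin(10)=1+2=3, 1+mincoin(6)=1+2=3, 1+mincoin(2)=1+2=3) = 3
mincoin(14) = min(1+mincoin(13)=1+3=4, 1+mincoin(11)=1+1=2, 1+mincoin(7)=1+1=2, 1+mincoin(3)=1+1=2) = 2
mincoin(15) = min(1+mincoin(14)=1+2=3, 1+mincoin(12)=1+2=3, 1+mincoin(8)=1+2=3, 1+mincoin(4)=1+2=3) = 3
mincoin(16) = min(1+mincoin(15)=1+3=4, 1+mincoin(13)=1+3=4, 1+mincoin(9)=1+3=4, 1+mincoin(5)=1+3=4) = 4
mincoin(17) = min(1+mincoin(16)=1+4=5, 1+mincoin(14)=1+2=3, 1+mincoin(10)=1+2=3, 1+mincoin(6)=1+2=3) = 3
mincoin(18) = min(1+mincoin(17)=1+3=4, 1+mincoin(15)=1+3=4, 1+mincoin(11)=1+1=2, 1+mincoin(7)=1+1=2) = 2
mincoin(19) = min(1+mincoin(18)=1+2=3, 1+mincoin(16)=1+4=5, 1+mincoin(12)=1+2=3, 1+mincoin(8)=1+2=3) = 3
mincoin(20) = min(1+mincoin(19)=1+3=4, 1+mincoin(17)=1+3=4, 1+mincoin(13)=1+3=4, 1+mincoin(9)=1+3=4) = 4
mincoin(21) = min(1+mincoin(20)=1+4=5, 1+mincoin(18)=1+2=3, 1+mincoin(14)=1+2=3, 1+mincoin(10)=1+2=3) = 3
mincoin(22) = min(1+mincoin(21)=1+3=4, 1+mincoin(19)=1+3=4, 1+mincoin(15)=1+3=4, 1+mincoin(11)=1+1=2) = 2
mincoin(23) = min(1+mincoin(22)=1+2=3, 1+mincoin(20)=1+4=5, 1+mincoin(16)=1+4=5, 1+mincoin(12)=1+2=3) = 3
mincoin(24) = min(1+mincoin(23)=1+3=4, 1+mincoin(21)=1+3=4, 1+mincoin(17)=1+3=4, 1+mincoin(13)=1+3=4) = 4
mincoin(25) = min(1+mincoin(24)=1+4=5, 1+mincoin(22)=1+2=3, 1+mincoin(18)=1+2=3, 1+mincoin(14)=1+2=3) = 3
mincoin(26) = min(1+mincoin(25)=1+3=4, 1+mincoin(23)=1+3=4, 1+mincoin(19)=1+3=4, 1+mincoin(15)=1+3=4) = 4
mincoin(27) = min(1+mincoin(26)=1+4=5, 1+mincoin(24)=1+4=5, 1+mincoin(20)=1+4=5, 1+mincoin(16)=1+4=5) = 5
mincoin(28) = min(1+mincoin(27)=1+5=6, 1+mincoin(25)=1+3=4, 1+mincoin(21)=1+3=4, 1+mincoin(17)=1+3=4) = 4

4


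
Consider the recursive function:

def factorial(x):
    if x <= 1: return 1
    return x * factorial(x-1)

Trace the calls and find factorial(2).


factorial(2)
= 2 * factorial(1)
= 2 * 1
= 2

2


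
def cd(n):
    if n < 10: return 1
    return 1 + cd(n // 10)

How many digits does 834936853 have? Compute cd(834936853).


cd(834936853) = 1 + cd(83493685)
cd(83493685) = 1 + cd(8349368)
cd(8349368) = 1 + cd(834936)
cd(834936) = 1 + cd(83493)
cd(83493) = 1 + cd(8349)
cd(8349) = 1 + cd(834)
cd(834) = 1 + cd(83)
cd(83) = 1 + cd(8)
cd(8) = 1  (base case: 8 < 10)
Unwinding: 1 + 1 + 1 + 1 + 1 + 1 + 1 + 1 + 1 = 9

9


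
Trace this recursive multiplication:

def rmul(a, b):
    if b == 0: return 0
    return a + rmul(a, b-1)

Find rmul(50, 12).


rmul(50, 12) = 50 + rmul(50, 11)
rmul(50, 11) = 50 + rmul(50, 10)
rmul(50, 10) = 50 + rmul(50, 9)
rmul(50, 9) = 50 + rmul(50, 8)
rmul(50, 8) = 50 + rmul(50, 7)
rmul(50, 7) = 50 + rmul(50, 6)
rmul(50, 6) = 50 + rmul(50, 5)
rmul(50, 5) = 50 + rmul(50, 4)
rmul(50, 4) = 50 + rmul(50, 3)
rmul(50, 3) = 50 + rmul(50, 2)
rmul(50, 2) = 50 + rmul(50, 1)
rmul(50, 1) = 50 + rmul(50, 0)
rmul(50, 0) = 0  (base case)
Total: 50 + 50 + 50 + 50 + 50 + 50 + 50 + 50 + 50 + 50 + 50 + 50 + 0 = 600

600


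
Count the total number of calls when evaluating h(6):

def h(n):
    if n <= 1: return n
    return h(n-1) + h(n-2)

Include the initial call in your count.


Let C(n) = total calls for h(n)
C(0) = 1, C(1) = 1
C(2) = 1 + C(1) + C(0) = 1 + 1 + 1 = 3
C(3) = 1 + C(2) + C(1) = 1 + 3 + 1 = 5
C(4) = 1 + C(3) + C(2) = 1 + 5 + 3 = 9
C(5) = 1 + C(4) + C(3) = 1 + 9 + 5 = 15
C(6) = 1 + C(5) + C(4) = 1 + 15 + 9 = 25

25


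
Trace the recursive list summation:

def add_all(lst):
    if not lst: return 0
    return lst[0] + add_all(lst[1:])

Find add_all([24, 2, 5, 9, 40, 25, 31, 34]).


add_all([24, 2, 5, 9, 40, 25, 31, 34]) = 24 + add_all([2, 5, 9, 40, 25, 31, 34])
add_all([2, 5, 9, 40, 25, 31, 34]) = 2 + add_all([5, 9, 40, 25, 31, 34])
add_all([5, 9, 40, 25, 31, 34]) = 5 + add_all([9, 40, 25, 31, 34])
add_all([9, 40, 25, 31, 34]) = 9 + add_all([40, 25, 31, 34])
add_all([40, 25, 31, 34]) = 40 + add_all([25, 31, 34])
add_all([25, 31, 34]) = 25 + add_all([31, 34])
add_all([31, 34]) = 31 + add_all([34])
add_all([34]) = 34 + add_all([])
add_all([]) = 0  (base case)
Total: 24 + 2 + 5 + 9 + 40 + 25 + 31 + 34 + 0 = 170

170


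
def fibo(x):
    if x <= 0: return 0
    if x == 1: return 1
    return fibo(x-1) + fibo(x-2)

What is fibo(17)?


Computing fibo(17) bottom-up:
fibo(0) = 0
fibo(1) = 1
fibo(2) = fibo(1) + fibo(0) = 1 + 0 = 1
fibo(3) = fibo(2) + fibo(1) = 1 + 1 = 2
fibo(4) = fibo(3) + fibo(2) = 2 + 1 = 3
fibo(5) = fibo(4) + fibo(3) = 3 + 2 = 5
fibo(6) = fibo(5) + fibo(4) = 5 + 3 = 8
fibo(7) = fibo(6) + fibo(5) = 8 + 5 = 13
fibo(8) = fibo(7) + fibo(6) = 13 + 8 = 21
fibo(9) = fibo(8) + fibo(7) = 21 + 13 = 34
fibo(10) = fibo(9) + fibo(8) = 34 + 21 = 55
fibo(11) = fibo(10) + fibo(9) = 55 + 34 = 89
fibo(12) = fibo(11) + fibo(10) = 89 + 55 = 144
fibo(13) = fibo(12) + fibo(11) = 144 + 89 = 233
fibo(14) = fibo(13) + fibo(12) = 233 + 144 = 377
fibo(15) = fibo(14) + fibo(13) = 377 + 233 = 610
fibo(16) = fibo(15) + fibo(14) = 610 + 377 = 987
fibo(17) = fibo(16) + fibo(15) = 987 + 610 = 1597

1597


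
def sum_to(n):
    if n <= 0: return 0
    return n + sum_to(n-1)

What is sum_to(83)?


sum_to(83)
= 83 + 82 + 81 + 80 + 79 + 78 + 77 + 76 + 75 + 74 + 73 + 72 + 71 + 70 + 69 + 68 + 67 + 66 + 65 + 64 + 63 + 62 + 61 + 60 + 59 + 58 + 57 + 56 + 55 + 54 + 53 + 52 + 51 + 50 + 49 + 48 + 47 + 46 + 45 + 44 + 43 + 42 + 41 + 40 + 39 + 38 + 37 + 36 + 35 + 34 + 33 + 32 + 31 + 30 + 29 + 28 + 27 + 26 + 25 + 24 + 23 + 22 + 21 + 20 + 19 + 18 + 17 + 16 + 15 + 14 + 13 + 12 + 11 + 10 + 9 + 8 + 7 + 6 + 5 + 4 + 3 + 2 + 1 + sum_to(0)
= 83 + 82 + 81 + 80 + 79 + 78 + 77 + 76 + 75 + 74 + 73 + 72 + 71 + 70 + 69 + 68 + 67 + 66 + 65 + 64 + 63 + 62 + 61 + 60 + 59 + 58 + 57 + 56 + 55 + 54 + 53 + 52 + 51 + 50 + 49 + 48 + 47 + 46 + 45 + 44 + 43 + 42 + 41 + 40 + 39 + 38 + 37 + 36 + 35 + 34 + 33 + 32 + 31 + 30 + 29 + 28 + 27 + 26 + 25 + 24 + 23 + 22 + 21 + 20 + 19 + 18 + 17 + 16 + 15 + 14 + 13 + 12 + 11 + 10 + 9 + 8 + 7 + 6 + 5 + 4 + 3 + 2 + 1 + 0
= 3486

3486


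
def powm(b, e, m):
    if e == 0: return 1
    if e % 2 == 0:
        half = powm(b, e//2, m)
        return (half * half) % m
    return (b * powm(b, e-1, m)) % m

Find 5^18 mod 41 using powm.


powm(5, 18, 41): e is even, compute powm(5, 9, 41)
  powm(5, 9, 41): e is odd, compute powm(5, 8, 41)
    powm(5, 8, 41): e is even, compute powm(5, 4, 41)
      powm(5, 4, 41): e is even, compute powm(5, 2, 41)
        powm(5, 2, 41): e is even, compute powm(5, 1, 41)
          powm(5, 1, 41): e is odd, compute powm(5, 0, 41)
          powm(5, 0, 41) = 1
          (5 * 1) % 41 = 5
        half=5, (5*5) % 41 = 25
      half=25, (25*25) % 41 = 10
    half=10, (10*10) % 41 = 18
  (5 * 18) % 41 = 8
half=8, (8*8) % 41 = 23

23


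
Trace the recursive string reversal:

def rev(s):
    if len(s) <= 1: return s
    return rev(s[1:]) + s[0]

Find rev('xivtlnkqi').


rev('xivtlnkqi') = rev('ivtlnkqi') + 'x'
rev('ivtlnkqi') = rev('vtlnkqi') + 'i'
rev('vtlnkqi') = rev('tlnkqi') + 'v'
rev('tlnkqi') = rev('lnkqi') + 't'
rev('lnkqi') = rev('nkqi') + 'l'
rev('nkqi') = rev('kqi') + 'n'
rev('kqi') = rev('qi') + 'k'
rev('qi') = rev('i') + 'q'
rev('i') = 'i'  (base case)
Concatenating: 'i' + 'q' + 'k' + 'n' + 'l' + 't' + 'v' + 'i' + 'x' = 'iqknltvix'

iqknltvix


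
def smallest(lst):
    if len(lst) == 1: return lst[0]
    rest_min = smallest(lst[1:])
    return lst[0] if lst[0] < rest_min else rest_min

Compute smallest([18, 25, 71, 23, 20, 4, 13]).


smallest([18, 25, 71, 23, 20, 4, 13]): compare 18 with smallest([25, 71, 23, 20, 4, 13])
smallest([25, 71, 23, 20, 4, 13]): compare 25 with smallest([71, 23, 20, 4, 13])
smallest([71, 23, 20, 4, 13]): compare 71 with smallest([23, 20, 4, 13])
smallest([23, 20, 4, 13]): compare 23 with smallest([20, 4, 13])
smallest([20, 4, 13]): compare 20 with smallest([4, 13])
smallest([4, 13]): compare 4 with smallest([13])
smallest([13]) = 13  (base case)
Compare 4 with 13 -> 4
Compare 20 with 4 -> 4
Compare 23 with 4 -> 4
Compare 71 with 4 -> 4
Compare 25 with 4 -> 4
Compare 18 with 4 -> 4

4


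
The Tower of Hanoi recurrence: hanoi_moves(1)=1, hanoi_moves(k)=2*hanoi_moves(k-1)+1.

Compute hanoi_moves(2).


hanoi_moves(2) = 2 * hanoi_moves(1) + 1
hanoi_moves(1) = 1  (base case)
hanoi_moves(2) = 2 * 1 + 1 = 3

3


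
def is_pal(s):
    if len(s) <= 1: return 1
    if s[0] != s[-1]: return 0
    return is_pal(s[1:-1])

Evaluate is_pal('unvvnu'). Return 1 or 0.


is_pal('unvvnu'): s[0]='u' == s[-1]='u' -> check is_pal('nvvn')
is_pal('nvvn'): s[0]='n' == s[-1]='n' -> check is_pal('vv')
is_pal('vv'): s[0]='v' == s[-1]='v' -> check is_pal('')
is_pal(''): len <= 1 -> return 1  (base case)
Result: 1 (palindrome)

1


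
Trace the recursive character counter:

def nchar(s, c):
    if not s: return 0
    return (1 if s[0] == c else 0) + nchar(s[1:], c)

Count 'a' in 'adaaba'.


s[0]='a' == 'a' -> 1
s[0]='d' != 'a' -> 0
s[0]='a' == 'a' -> 1
s[0]='a' == 'a' -> 1
s[0]='b' != 'a' -> 0
s[0]='a' == 'a' -> 1
Sum: 1 + 0 + 1 + 1 + 0 + 1 = 4

4


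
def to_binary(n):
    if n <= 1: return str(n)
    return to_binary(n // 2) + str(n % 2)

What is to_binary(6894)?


to_binary(6894) = to_binary(3447) + '0'
to_binary(3447) = to_binary(1723) + '1'
to_binary(1723) = to_binary(861) + '1'
to_binary(861) = to_binary(430) + '1'
to_binary(430) = to_binary(215) + '0'
to_binary(215) = to_binary(107) + '1'
to_binary(107) = to_binary(53) + '1'
to_binary(53) = to_binary(26) + '1'
to_binary(26) = to_binary(13) + '0'
to_binary(13) = to_binary(6) + '1'
to_binary(6) = to_binary(3) + '0'
to_binary(3) = to_binary(1) + '1'
to_binary(1) = '1'  (base case)
Concatenating: '1' + '1' + '0' + '1' + '0' + '1' + '1' + '1' + '0' + '1' + '1' + '1' + '0' = '1101011101110'

1101011101110


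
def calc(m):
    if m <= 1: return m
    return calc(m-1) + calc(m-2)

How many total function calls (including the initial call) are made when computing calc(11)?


Let C(n) = total calls for calc(n)
C(0) = 1, C(1) = 1
C(2) = 1 + C(1) + C(0) = 1 + 1 + 1 = 3
C(3) = 1 + C(2) + C(1) = 1 + 3 + 1 = 5
C(4) = 1 + C(3) + C(2) = 1 + 5 + 3 = 9
C(5) = 1 + C(4) + C(3) = 1 + 9 + 5 = 15
C(6) = 1 + C(5) + C(4) = 1 + 15 + 9 = 25
C(7) = 1 + C(6) + C(5) = 1 + 25 + 15 = 41
C(8) = 1 + C(7) + C(6) = 1 + 41 + 25 = 67
C(9) = 1 + C(8) + C(7) = 1 + 67 + 41 = 109
C(10) = 1 + C(9) + C(8) = 1 + 109 + 67 = 177
C(11) = 1 + C(10) + C(9) = 1 + 177 + 109 = 287

287


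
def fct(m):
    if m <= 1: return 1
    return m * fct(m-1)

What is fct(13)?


fct(13)
= 13 * fct(12)
= 13 * 12 * fct(11)
= 13 * 12 * 11 * fct(10)
= 13 * 12 * 11 * 10 * fct(9)
= 13 * 12 * 11 * 10 * 9 * fct(8)
= 13 * 12 * 11 * 10 * 9 * 8 * fct(7)
= 13 * 12 * 11 * 10 * 9 * 8 * 7 * fct(6)
= 13 * 12 * 11 * 10 * 9 * 8 * 7 * 6 * fct(5)
= 13 * 12 * 11 * 10 * 9 * 8 * 7 * 6 * 5 * fct(4)
= 13 * 12 * 11 * 10 * 9 * 8 * 7 * 6 * 5 * 4 * fct(3)
= 13 * 12 * 11 * 10 * 9 * 8 * 7 * 6 * 5 * 4 * 3 * fct(2)
= 13 * 12 * 11 * 10 * 9 * 8 * 7 * 6 * 5 * 4 * 3 * 2 * fct(1)
= 13 * 12 * 11 * 10 * 9 * 8 * 7 * 6 * 5 * 4 * 3 * 2 * 1
= 6227020800

6227020800


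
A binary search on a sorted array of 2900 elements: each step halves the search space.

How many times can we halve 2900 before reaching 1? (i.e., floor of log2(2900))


2900 / 2 = 1450
1450 / 2 = 725
725 / 2 = 362
362 / 2 = 181
181 / 2 = 90
90 / 2 = 45
45 / 2 = 22
22 / 2 = 11
11 / 2 = 5
5 / 2 = 2
2 / 2 = 1
Reached 1 after 11 halvings

11


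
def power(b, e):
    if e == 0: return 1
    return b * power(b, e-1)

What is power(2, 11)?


power(2, 11)
= 2 * power(2, 10)
= 2 * 2 * power(2, 9)
= 2 * 2 * 2 * power(2, 8)
= 2 * 2 * 2 * 2 * power(2, 7)
= 2 * 2 * 2 * 2 * 2 * power(2, 6)
= 2 * 2 * 2 * 2 * 2 * 2 * power(2, 5)
= 2 * 2 * 2 * 2 * 2 * 2 * 2 * power(2, 4)
= 2 * 2 * 2 * 2 * 2 * 2 * 2 * 2 * power(2, 3)
= 2 * 2 * 2 * 2 * 2 * 2 * 2 * 2 * 2 * power(2, 2)
= 2 * 2 * 2 * 2 * 2 * 2 * 2 * 2 * 2 * 2 * power(2, 1)
= 2 * 2 * 2 * 2 * 2 * 2 * 2 * 2 * 2 * 2 * 2 * power(2, 0)
= 2 * 2 * 2 * 2 * 2 * 2 * 2 * 2 * 2 * 2 * 2 * 1
= 2048

2048


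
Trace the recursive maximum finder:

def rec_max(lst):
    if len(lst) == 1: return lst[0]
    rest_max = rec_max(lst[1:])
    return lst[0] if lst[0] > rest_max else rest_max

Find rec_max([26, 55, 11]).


rec_max([26, 55, 11]): compare 26 with rec_max([55, 11])
rec_max([55, 11]): compare 55 with rec_max([11])
rec_max([11]) = 11  (base case)
Compare 55 with 11 -> 55
Compare 26 with 55 -> 55

55


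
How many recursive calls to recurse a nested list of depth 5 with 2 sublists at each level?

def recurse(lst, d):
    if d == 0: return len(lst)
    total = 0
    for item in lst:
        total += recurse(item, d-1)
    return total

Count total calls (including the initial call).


At depth 0 (root): 1 call
At depth 1: each of 1 parents calls recurse on 2 children = 2 calls
At depth 2: each of 2 parents calls recurse on 2 children = 4 calls
At depth 3: each of 4 parents calls recurse on 2 children = 8 calls
At depth 4: each of 8 parents calls recurse on 2 children = 16 calls
At depth 5: each of 16 parents calls recurse on 2 children = 32 calls
Total: 1 + 2 + 4 + 8 + 16 + 32 = 63

63


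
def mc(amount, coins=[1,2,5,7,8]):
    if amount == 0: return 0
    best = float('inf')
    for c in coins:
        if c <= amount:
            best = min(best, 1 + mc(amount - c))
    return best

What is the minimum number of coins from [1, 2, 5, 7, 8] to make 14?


Building up with DP:
mc(0) = 0
mc(1) = min(1+mc(0)=1+0=1) = 1
mc(2) = min(1+mc(1)=1+1=2, 1+mc(0)=1+0=1) = 1
mc(3) = min(1+mc(2)=1+1=2, 1+mc(1)=1+1=2) = 2
mc(4) = min(1+mc(3)=1+2=3, 1+mc(2)=1+1=2) = 2
mc(5) = min(1+mc(4)=1+2=3, 1+mc(3)=1+2=3, 1+mc(0)=1+0=1) = 1
mc(6) = min(1+mc(5)=1+1=2, 1+mc(4)=1+2=3, 1+mc(1)=1+1=2) = 2
mc(7) = min(1+mc(6)=1+2=3, 1+mc(5)=1+1=2, 1+mc(2)=1+1=2, 1+mc(0)=1+0=1) = 1
mc(8) = min(1+mc(7)=1+1=2, 1+mc(6)=1+2=3, 1+mc(3)=1+2=3, 1+mc(1)=1+1=2, 1+mc(0)=1+0=1) = 1
mc(9) = min(1+mc(8)=1+1=2, 1+mc(7)=1+1=2, 1+mc(4)=1+2=3, 1+mc(2)=1+1=2, 1+mc(1)=1+1=2) = 2
mc(10) = min(1+mc(9)=1+2=3, 1+mc(8)=1+1=2, 1+mc(5)=1+1=2, 1+mc(3)=1+2=3, 1+mc(2)=1+1=2) = 2
mc(11) = min(1+mc(10)=1+2=3, 1+mc(9)=1+2=3, 1+mc(6)=1+2=3, 1+mc(4)=1+2=3, 1+mc(3)=1+2=3) = 3
mc(12) = min(1+mc(11)=1+3=4, 1+mc(10)=1+2=3, 1+mc(7)=1+1=2, 1+mc(5)=1+1=2, 1+mc(4)=1+2=3) = 2
mc(13) = min(1+mc(12)=1+2=3, 1+mc(11)=1+3=4, 1+mc(8)=1+1=2, 1+mc(6)=1+2=3, 1+mc(5)=1+1=2) = 2
mc(14) = min(1+mc(13)=1+2=3, 1+mc(12)=1+2=3, 1+mc(9)=1+2=3, 1+mc(7)=1+1=2, 1+mc(6)=1+2=3) = 2

2


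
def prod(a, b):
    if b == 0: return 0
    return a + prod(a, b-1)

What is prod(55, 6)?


prod(55, 6) = 55 + prod(55, 5)
prod(55, 5) = 55 + prod(55, 4)
prod(55, 4) = 55 + prod(55, 3)
prod(55, 3) = 55 + prod(55, 2)
prod(55, 2) = 55 + prod(55, 1)
prod(55, 1) = 55 + prod(55, 0)
prod(55, 0) = 0  (base case)
Total: 55 + 55 + 55 + 55 + 55 + 55 + 0 = 330

330
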